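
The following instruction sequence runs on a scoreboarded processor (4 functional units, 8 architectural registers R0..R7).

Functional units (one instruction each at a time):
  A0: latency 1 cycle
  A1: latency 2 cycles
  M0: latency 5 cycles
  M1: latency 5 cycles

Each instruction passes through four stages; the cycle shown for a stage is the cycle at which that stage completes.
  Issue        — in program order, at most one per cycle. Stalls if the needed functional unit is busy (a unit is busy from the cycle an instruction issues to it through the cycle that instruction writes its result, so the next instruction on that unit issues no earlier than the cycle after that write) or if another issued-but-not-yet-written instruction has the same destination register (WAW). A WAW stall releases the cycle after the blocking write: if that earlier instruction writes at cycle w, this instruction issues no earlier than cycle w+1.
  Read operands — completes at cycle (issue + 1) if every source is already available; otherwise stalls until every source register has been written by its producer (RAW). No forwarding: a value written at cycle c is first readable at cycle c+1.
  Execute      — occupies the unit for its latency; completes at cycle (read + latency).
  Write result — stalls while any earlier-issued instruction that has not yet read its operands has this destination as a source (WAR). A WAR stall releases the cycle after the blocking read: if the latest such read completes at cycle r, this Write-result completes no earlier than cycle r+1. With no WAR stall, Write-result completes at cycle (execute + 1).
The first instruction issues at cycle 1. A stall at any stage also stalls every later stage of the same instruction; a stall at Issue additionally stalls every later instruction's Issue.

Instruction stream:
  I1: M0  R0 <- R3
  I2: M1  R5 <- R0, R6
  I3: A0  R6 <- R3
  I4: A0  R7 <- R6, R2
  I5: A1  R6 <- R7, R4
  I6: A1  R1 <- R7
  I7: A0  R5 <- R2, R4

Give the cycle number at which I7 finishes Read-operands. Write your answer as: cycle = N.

I1: IS=1 RO=2 EX=7 WR=8
I2: IS=2 RO=9 EX=14 WR=15  [RAW R0: wait I1 write@8]
I3: IS=3 RO=4 EX=5 WR=10  [WAR R6: wait I2 read@9]
I4: IS=11 RO=12 EX=13 WR=14  [struct: A0 busy until I3 writes@10]
I5: IS=12 RO=15 EX=17 WR=18  [RAW R7: wait I4 write@14]
I6: IS=19 RO=20 EX=22 WR=23  [struct: A1 busy until I5 writes@18]
I7: IS=20 RO=21 EX=22 WR=23

cycle = 21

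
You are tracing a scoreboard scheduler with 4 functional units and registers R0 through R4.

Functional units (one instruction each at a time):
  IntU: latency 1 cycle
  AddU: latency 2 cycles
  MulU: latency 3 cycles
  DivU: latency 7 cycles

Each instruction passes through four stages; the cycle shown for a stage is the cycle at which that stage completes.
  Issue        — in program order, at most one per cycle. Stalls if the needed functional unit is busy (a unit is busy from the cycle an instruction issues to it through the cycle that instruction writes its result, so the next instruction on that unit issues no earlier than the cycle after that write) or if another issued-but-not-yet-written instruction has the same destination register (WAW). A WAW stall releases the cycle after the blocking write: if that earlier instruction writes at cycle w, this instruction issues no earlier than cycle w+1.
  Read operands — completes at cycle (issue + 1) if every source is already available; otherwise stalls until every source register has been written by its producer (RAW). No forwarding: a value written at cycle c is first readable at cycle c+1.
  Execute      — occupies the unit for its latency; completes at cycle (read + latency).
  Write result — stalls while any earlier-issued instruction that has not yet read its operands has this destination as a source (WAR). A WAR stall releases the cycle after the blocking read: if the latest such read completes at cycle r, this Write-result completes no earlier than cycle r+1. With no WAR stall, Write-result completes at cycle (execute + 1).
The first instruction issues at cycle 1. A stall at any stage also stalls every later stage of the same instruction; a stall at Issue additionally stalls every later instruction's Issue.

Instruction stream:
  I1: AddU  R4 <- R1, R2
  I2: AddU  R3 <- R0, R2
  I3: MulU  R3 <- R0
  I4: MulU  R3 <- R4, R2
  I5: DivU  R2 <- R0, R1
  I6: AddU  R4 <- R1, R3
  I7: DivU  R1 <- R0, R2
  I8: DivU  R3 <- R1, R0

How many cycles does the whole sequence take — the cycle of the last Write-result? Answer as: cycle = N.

cycle = 47

I1  is:1  ro:2  ex:4  wr:5
I2  is:6  ro:7  ex:9  wr:10  — struct: AddU busy until I1 writes@5
I3  is:11  ro:12  ex:15  wr:16  — WAW R3: wait I2 write@10
I4  is:17  ro:18  ex:21  wr:22  — struct: MulU busy until I3 writes@16
I5  is:18  ro:19  ex:26  wr:27
I6  is:19  ro:23  ex:25  wr:26  — RAW R3: wait I4 write@22
I7  is:28  ro:29  ex:36  wr:37  — struct: DivU busy until I5 writes@27
I8  is:38  ro:39  ex:46  wr:47  — struct: DivU busy until I7 writes@37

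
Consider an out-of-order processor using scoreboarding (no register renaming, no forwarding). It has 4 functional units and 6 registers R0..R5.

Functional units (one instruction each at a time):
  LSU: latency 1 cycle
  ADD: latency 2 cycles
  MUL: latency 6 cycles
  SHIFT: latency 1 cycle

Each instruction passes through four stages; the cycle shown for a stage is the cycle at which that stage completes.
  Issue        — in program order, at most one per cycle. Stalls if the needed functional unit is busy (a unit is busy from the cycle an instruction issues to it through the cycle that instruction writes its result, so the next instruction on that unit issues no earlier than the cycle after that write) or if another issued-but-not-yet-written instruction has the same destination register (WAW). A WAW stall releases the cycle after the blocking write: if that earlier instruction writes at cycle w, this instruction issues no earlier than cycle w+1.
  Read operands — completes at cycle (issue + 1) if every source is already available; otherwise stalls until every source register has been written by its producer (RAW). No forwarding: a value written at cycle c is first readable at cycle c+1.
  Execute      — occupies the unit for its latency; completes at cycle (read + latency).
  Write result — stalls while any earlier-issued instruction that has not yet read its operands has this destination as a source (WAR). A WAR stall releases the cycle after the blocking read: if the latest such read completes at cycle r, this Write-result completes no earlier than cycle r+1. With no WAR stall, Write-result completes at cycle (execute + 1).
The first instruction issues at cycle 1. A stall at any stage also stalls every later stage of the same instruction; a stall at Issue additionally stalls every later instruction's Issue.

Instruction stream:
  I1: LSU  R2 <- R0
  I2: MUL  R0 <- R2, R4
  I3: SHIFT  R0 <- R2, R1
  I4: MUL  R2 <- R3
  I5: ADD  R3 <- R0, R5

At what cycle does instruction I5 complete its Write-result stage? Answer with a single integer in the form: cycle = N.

cycle = 20

t=1  I1 dispatched to LSU
t=2  I1 operands ready | I2 dispatched to MUL
t=3  I1 complete
t=4  R2←I1
t=5  I2 operands ready
t=11  I2 complete
t=12  R0←I2
t=13  I3 dispatched to SHIFT
t=14  I3 operands ready | I4 dispatched to MUL
t=15  I3 complete | I4 operands ready | I5 dispatched to ADD
t=16  R0←I3
t=17  I5 operands ready
t=19  I5 complete
t=20  R3←I5
t=21  I4 complete
t=22  R2←I4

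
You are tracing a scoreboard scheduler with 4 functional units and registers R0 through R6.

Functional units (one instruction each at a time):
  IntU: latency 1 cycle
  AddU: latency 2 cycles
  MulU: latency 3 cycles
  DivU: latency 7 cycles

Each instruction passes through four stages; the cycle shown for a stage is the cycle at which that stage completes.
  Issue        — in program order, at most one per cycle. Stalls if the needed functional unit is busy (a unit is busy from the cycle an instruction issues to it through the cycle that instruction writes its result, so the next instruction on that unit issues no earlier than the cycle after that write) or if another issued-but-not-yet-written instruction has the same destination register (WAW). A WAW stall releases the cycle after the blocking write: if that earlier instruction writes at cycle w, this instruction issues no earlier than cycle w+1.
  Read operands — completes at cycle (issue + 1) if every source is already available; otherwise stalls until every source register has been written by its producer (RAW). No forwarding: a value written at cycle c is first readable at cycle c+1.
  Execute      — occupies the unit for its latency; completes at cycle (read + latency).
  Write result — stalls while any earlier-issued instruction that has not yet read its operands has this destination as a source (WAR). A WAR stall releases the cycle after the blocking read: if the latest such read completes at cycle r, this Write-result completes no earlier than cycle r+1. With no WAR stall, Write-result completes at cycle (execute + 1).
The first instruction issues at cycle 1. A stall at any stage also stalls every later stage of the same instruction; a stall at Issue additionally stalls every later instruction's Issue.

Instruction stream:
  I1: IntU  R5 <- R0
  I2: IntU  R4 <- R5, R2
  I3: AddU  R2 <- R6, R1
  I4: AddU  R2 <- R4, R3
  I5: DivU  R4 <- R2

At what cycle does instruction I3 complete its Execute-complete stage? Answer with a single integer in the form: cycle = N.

t=1  issue I1 (IntU)
t=2  I1 read-ops
t=3  I1 finished on IntU
t=4  I1→R5
t=5  issue I2 (IntU)
t=6  I2 read-ops | issue I3 (AddU)
t=7  I2 finished on IntU | I3 read-ops
t=8  I2→R4
t=9  I3 finished on AddU
t=10  I3→R2
t=11  issue I4 (AddU)
t=12  I4 read-ops | issue I5 (DivU)
t=14  I4 finished on AddU
t=15  I4→R2
t=16  I5 read-ops
t=23  I5 finished on DivU
t=24  I5→R4

cycle = 9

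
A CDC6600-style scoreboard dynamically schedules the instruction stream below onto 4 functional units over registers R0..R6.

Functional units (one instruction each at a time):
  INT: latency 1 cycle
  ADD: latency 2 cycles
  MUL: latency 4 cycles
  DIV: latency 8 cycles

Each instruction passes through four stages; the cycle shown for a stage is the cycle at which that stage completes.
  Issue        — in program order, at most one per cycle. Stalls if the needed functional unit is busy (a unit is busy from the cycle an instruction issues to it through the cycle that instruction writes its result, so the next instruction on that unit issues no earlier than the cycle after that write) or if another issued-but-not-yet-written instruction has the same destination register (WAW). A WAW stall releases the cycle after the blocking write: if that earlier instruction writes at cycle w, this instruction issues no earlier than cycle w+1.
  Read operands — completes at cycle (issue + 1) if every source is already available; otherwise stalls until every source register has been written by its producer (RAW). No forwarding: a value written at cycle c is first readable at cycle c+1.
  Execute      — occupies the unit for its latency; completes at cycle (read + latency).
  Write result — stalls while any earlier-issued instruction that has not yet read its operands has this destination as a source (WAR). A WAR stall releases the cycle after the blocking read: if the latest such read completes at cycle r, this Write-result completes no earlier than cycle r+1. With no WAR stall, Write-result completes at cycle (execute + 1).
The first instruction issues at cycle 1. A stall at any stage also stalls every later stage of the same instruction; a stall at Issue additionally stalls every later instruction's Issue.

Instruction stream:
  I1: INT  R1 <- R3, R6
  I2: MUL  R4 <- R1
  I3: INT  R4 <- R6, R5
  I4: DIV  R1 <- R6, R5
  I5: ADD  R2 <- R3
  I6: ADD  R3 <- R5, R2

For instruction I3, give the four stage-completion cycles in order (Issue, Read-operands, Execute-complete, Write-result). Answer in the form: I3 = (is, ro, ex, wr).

I3 = (11, 12, 13, 14)

  I1 | 1 | 2 | 3 | 4
  I2 | 2 | 5 | 9 | 10   RAW R1: wait I1 write@4
  I3 | 11 | 12 | 13 | 14   WAW R4: wait I2 write@10
  I4 | 12 | 13 | 21 | 22
  I5 | 13 | 14 | 16 | 17
  I6 | 18 | 19 | 21 | 22   struct: ADD busy until I5 writes@17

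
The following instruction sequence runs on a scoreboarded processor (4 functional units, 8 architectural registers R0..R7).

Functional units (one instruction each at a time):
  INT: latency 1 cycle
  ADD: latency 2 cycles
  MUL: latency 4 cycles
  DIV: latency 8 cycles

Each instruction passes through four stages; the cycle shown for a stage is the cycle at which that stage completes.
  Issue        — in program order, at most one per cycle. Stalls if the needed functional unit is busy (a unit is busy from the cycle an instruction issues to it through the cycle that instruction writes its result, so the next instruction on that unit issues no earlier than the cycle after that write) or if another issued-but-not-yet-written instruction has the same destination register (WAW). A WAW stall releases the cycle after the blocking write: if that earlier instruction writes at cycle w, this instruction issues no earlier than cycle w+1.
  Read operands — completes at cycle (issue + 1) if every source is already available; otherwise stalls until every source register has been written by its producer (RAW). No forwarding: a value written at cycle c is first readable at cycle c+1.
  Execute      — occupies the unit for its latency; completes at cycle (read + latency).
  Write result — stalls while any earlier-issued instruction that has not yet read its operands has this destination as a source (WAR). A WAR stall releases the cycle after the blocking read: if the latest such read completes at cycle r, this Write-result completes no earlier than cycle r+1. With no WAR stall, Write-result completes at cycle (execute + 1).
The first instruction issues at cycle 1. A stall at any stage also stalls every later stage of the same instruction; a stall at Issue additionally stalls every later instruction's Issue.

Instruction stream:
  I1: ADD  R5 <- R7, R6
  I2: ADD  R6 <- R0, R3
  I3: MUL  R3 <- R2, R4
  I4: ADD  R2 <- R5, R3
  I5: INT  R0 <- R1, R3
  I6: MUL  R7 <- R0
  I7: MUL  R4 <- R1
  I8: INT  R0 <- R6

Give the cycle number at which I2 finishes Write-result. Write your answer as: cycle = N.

cycle = 10

I1: IS=1 RO=2 EX=4 WR=5
I2: IS=6 RO=7 EX=9 WR=10  [struct: ADD busy until I1 writes@5]
I3: IS=7 RO=8 EX=12 WR=13
I4: IS=11 RO=14 EX=16 WR=17  [struct: ADD busy until I2 writes@10; RAW R3: wait I3 write@13]
I5: IS=12 RO=14 EX=15 WR=16  [RAW R3: wait I3 write@13]
I6: IS=14 RO=17 EX=21 WR=22  [struct: MUL busy until I3 writes@13; RAW R0: wait I5 write@16]
I7: IS=23 RO=24 EX=28 WR=29  [struct: MUL busy until I6 writes@22]
I8: IS=24 RO=25 EX=26 WR=27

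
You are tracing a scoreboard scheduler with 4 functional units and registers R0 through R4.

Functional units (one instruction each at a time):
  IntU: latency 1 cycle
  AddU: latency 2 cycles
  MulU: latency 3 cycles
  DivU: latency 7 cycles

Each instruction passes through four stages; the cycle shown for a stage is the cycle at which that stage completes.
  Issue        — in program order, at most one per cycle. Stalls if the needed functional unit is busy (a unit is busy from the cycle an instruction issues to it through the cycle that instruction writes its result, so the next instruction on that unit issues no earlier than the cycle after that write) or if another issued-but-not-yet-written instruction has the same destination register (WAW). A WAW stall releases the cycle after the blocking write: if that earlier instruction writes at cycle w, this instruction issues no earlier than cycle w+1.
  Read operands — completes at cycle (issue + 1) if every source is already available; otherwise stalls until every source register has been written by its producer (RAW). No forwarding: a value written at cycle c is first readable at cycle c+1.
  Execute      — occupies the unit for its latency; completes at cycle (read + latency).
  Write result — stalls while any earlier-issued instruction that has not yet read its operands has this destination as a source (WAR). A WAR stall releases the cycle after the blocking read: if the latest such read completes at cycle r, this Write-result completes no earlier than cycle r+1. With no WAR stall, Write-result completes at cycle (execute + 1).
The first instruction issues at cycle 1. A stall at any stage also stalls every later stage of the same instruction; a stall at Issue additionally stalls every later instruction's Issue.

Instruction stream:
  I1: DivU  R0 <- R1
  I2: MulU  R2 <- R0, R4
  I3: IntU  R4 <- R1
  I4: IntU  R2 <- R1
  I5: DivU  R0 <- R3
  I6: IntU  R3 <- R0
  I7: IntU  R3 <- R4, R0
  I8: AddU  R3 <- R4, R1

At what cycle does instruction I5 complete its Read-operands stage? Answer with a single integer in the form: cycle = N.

c1: I1 dispatched to DivU
c2: I1 operands ready · I2 dispatched to MulU
c3: I3 dispatched to IntU
c4: I3 operands ready
c5: I3 complete
c9: I1 complete
c10: R0←I1
c11: I2 operands ready
c12: R4←I3
c14: I2 complete
c15: R2←I2
c16: I4 dispatched to IntU
c17: I4 operands ready · I5 dispatched to DivU
c18: I4 complete · I5 operands ready
c19: R2←I4
c20: I6 dispatched to IntU
c25: I5 complete
c26: R0←I5
c27: I6 operands ready
c28: I6 complete
c29: R3←I6
c30: I7 dispatched to IntU
c31: I7 operands ready
c32: I7 complete
c33: R3←I7
c34: I8 dispatched to AddU
c35: I8 operands ready
c37: I8 complete
c38: R3←I8

cycle = 18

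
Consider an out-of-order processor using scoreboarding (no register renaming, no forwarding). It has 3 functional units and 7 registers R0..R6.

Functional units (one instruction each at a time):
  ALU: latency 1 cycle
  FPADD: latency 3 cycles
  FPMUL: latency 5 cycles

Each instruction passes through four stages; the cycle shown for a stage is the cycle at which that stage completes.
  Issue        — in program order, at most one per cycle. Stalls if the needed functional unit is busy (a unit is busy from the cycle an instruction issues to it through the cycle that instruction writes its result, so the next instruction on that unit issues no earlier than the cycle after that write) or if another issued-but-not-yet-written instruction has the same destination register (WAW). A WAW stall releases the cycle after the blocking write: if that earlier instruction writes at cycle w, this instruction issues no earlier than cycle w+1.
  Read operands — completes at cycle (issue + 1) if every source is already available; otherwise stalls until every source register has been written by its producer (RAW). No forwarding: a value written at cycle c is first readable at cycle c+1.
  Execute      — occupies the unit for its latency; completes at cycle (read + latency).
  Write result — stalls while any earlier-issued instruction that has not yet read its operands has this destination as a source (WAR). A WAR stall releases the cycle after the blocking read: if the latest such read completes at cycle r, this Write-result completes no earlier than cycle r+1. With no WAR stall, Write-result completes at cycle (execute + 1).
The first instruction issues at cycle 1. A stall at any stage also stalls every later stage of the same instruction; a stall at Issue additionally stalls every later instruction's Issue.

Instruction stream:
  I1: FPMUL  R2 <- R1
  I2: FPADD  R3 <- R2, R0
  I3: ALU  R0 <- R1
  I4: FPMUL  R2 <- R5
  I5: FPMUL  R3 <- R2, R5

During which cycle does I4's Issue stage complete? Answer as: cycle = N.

cycle = 9

[1] I1 dispatched to FPMUL
[2] I1 operands ready · I2 dispatched to FPADD
[3] I3 dispatched to ALU
[4] I3 operands ready
[5] I3 complete
[7] I1 complete
[8] R2←I1
[9] I2 operands ready · I4 dispatched to FPMUL
[10] R0←I3 · I4 operands ready
[12] I2 complete
[13] R3←I2
[15] I4 complete
[16] R2←I4
[17] I5 dispatched to FPMUL
[18] I5 operands ready
[23] I5 complete
[24] R3←I5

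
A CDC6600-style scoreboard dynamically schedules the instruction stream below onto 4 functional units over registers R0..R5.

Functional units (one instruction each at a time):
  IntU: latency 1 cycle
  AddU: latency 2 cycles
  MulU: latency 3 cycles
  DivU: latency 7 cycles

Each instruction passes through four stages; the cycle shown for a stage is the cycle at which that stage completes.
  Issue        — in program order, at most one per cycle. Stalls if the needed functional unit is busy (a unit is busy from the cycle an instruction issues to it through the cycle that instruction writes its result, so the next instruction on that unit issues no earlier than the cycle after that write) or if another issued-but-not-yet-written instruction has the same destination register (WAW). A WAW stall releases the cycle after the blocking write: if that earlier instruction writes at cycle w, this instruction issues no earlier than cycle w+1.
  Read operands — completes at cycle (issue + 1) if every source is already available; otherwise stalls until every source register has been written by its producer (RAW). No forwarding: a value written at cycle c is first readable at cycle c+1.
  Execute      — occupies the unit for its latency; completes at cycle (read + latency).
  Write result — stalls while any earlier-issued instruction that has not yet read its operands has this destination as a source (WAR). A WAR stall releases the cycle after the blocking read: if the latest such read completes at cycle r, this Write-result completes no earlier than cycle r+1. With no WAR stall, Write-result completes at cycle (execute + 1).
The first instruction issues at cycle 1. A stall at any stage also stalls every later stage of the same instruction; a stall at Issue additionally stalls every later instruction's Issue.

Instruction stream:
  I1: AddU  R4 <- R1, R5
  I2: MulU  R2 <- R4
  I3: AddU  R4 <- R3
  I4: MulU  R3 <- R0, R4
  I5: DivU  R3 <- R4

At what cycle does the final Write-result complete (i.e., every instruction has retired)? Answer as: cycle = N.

cycle = 26

c1: I1 issues→AddU
c2: I1 reads · I2 issues→MulU
c4: I1 exec-done
c5: I1 writes R4
c6: I2 reads · I3 issues→AddU
c7: I3 reads
c9: I2 exec-done · I3 exec-done
c10: I2 writes R2 · I3 writes R4
c11: I4 issues→MulU
c12: I4 reads
c15: I4 exec-done
c16: I4 writes R3
c17: I5 issues→DivU
c18: I5 reads
c25: I5 exec-done
c26: I5 writes R3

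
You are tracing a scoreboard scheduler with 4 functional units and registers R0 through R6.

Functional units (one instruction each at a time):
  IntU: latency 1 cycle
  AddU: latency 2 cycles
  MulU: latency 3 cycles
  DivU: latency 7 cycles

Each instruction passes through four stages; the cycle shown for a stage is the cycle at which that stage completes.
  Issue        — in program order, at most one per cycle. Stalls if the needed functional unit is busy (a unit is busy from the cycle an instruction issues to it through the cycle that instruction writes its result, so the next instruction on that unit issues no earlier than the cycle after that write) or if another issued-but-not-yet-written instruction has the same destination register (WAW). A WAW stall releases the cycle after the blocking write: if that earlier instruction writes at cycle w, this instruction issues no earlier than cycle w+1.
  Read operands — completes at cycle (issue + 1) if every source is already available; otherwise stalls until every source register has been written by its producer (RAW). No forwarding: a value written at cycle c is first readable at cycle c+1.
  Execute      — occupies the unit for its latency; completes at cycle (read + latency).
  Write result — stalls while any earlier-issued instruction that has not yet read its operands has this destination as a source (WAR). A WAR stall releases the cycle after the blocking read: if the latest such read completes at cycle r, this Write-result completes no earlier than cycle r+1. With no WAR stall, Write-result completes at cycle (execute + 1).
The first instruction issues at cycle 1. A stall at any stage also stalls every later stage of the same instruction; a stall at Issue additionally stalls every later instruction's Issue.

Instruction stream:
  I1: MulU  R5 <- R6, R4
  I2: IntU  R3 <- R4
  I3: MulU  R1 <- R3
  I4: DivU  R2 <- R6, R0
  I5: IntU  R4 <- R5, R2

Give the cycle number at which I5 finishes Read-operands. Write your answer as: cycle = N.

[1] I1 dispatched to MulU
[2] I1 operands ready · I2 dispatched to IntU
[3] I2 operands ready
[4] I2 complete
[5] I1 complete · R3←I2
[6] R5←I1
[7] I3 dispatched to MulU
[8] I3 operands ready · I4 dispatched to DivU
[9] I4 operands ready · I5 dispatched to IntU
[11] I3 complete
[12] R1←I3
[16] I4 complete
[17] R2←I4
[18] I5 operands ready
[19] I5 complete
[20] R4←I5

cycle = 18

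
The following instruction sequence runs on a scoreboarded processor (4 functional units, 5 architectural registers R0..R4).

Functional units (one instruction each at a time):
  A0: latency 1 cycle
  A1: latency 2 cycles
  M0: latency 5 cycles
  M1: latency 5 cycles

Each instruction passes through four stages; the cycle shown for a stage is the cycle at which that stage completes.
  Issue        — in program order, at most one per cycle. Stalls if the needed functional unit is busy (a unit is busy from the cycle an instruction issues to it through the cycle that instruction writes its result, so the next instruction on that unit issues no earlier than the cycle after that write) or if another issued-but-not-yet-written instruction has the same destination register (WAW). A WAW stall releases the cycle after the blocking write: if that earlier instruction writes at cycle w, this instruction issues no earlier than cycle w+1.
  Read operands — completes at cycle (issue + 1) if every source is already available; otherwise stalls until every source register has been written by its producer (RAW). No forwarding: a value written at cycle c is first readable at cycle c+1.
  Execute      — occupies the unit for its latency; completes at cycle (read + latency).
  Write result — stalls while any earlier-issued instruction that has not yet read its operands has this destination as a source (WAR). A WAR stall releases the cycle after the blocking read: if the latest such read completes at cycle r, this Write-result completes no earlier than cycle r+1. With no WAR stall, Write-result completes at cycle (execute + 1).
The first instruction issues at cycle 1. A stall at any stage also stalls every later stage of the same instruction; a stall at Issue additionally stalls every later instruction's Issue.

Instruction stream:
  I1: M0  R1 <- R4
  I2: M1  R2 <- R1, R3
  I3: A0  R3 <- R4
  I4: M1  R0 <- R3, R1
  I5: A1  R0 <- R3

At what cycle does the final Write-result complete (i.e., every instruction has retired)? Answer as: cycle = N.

c1: I1 issues→M0
c2: I1 reads | I2 issues→M1
c3: I3 issues→A0
c4: I3 reads
c5: I3 exec-done
c7: I1 exec-done
c8: I1 writes R1
c9: I2 reads
c10: I3 writes R3
c14: I2 exec-done
c15: I2 writes R2
c16: I4 issues→M1
c17: I4 reads
c22: I4 exec-done
c23: I4 writes R0
c24: I5 issues→A1
c25: I5 reads
c27: I5 exec-done
c28: I5 writes R0

cycle = 28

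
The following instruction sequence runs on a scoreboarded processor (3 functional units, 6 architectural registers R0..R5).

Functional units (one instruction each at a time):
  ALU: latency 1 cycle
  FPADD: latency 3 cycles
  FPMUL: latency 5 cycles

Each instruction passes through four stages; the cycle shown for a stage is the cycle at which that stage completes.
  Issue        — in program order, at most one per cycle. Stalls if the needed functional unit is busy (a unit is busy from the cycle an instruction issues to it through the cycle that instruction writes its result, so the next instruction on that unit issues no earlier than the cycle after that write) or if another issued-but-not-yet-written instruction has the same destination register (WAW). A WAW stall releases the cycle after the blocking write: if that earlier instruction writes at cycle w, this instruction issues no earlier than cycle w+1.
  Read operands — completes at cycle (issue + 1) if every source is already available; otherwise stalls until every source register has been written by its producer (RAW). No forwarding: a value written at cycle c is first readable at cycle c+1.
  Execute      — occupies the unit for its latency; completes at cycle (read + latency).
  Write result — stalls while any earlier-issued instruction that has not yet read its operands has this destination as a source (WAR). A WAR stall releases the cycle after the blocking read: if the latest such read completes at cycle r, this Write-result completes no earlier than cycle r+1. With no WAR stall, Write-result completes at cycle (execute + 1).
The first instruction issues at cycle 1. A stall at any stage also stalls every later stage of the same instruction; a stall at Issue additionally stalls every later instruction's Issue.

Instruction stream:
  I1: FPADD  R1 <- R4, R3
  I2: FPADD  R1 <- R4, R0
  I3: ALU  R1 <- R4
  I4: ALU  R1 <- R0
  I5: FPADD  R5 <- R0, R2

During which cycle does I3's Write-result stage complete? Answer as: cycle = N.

I1 -> (1, 2, 5, 6)
I2 -> (7, 8, 11, 12)  // struct: FPADD busy until I1 writes@6
I3 -> (13, 14, 15, 16)  // WAW R1: wait I2 write@12
I4 -> (17, 18, 19, 20)  // struct: ALU busy until I3 writes@16
I5 -> (18, 19, 22, 23)

cycle = 16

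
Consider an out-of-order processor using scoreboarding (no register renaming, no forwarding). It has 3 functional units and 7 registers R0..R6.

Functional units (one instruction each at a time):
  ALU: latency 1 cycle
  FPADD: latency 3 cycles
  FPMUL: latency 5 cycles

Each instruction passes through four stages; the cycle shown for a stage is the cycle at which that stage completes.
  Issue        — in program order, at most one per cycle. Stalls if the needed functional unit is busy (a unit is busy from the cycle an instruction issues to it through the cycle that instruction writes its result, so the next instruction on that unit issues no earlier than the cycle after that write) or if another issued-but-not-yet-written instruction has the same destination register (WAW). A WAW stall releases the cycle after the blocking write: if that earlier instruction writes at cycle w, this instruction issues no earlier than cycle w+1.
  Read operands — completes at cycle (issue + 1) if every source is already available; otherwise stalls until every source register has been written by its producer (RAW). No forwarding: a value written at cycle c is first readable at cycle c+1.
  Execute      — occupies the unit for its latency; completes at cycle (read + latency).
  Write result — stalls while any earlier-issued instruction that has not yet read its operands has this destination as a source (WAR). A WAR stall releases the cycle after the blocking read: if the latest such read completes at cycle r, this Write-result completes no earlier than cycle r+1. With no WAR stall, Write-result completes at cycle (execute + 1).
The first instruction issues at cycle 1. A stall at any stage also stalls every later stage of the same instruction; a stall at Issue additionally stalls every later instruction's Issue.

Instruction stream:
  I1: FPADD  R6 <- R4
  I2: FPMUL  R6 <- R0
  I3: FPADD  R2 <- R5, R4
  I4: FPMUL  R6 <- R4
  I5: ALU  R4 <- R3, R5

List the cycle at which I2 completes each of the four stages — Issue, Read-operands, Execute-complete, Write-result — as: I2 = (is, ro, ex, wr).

[1] I1 dispatched to FPADD
[2] I1 operands ready
[5] I1 complete
[6] R6←I1
[7] I2 dispatched to FPMUL
[8] I2 operands ready · I3 dispatched to FPADD
[9] I3 operands ready
[12] I3 complete
[13] I2 complete · R2←I3
[14] R6←I2
[15] I4 dispatched to FPMUL
[16] I4 operands ready · I5 dispatched to ALU
[17] I5 operands ready
[18] I5 complete
[19] R4←I5
[21] I4 complete
[22] R6←I4

I2 = (7, 8, 13, 14)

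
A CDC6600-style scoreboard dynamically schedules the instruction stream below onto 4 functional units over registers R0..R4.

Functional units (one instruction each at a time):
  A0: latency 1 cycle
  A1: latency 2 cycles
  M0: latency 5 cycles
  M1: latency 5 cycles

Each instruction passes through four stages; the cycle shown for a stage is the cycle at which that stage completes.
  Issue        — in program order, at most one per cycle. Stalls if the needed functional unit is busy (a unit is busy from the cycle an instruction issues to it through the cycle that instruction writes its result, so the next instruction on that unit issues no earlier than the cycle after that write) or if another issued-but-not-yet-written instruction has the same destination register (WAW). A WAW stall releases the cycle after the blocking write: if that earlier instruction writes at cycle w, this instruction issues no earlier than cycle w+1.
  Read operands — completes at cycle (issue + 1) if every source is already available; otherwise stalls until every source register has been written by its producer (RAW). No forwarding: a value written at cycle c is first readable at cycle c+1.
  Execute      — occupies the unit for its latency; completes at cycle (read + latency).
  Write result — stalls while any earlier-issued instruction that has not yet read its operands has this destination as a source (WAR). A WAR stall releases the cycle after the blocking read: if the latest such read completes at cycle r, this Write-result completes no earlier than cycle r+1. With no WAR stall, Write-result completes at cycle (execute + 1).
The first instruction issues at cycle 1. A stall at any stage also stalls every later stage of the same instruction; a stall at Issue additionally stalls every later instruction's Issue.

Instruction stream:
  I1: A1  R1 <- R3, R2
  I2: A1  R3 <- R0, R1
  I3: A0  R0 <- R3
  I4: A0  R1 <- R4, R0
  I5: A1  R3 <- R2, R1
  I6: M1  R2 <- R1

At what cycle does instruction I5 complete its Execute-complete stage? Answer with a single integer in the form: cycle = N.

[I1] 1/2/4/5
[I2] 6/7/9/10  (struct: A1 busy until I1 writes@5)
[I3] 7/11/12/13  (RAW R3: wait I2 write@10)
[I4] 14/15/16/17  (struct: A0 busy until I3 writes@13)
[I5] 15/18/20/21  (RAW R1: wait I4 write@17)
[I6] 16/18/23/24  (RAW R1: wait I4 write@17)

cycle = 20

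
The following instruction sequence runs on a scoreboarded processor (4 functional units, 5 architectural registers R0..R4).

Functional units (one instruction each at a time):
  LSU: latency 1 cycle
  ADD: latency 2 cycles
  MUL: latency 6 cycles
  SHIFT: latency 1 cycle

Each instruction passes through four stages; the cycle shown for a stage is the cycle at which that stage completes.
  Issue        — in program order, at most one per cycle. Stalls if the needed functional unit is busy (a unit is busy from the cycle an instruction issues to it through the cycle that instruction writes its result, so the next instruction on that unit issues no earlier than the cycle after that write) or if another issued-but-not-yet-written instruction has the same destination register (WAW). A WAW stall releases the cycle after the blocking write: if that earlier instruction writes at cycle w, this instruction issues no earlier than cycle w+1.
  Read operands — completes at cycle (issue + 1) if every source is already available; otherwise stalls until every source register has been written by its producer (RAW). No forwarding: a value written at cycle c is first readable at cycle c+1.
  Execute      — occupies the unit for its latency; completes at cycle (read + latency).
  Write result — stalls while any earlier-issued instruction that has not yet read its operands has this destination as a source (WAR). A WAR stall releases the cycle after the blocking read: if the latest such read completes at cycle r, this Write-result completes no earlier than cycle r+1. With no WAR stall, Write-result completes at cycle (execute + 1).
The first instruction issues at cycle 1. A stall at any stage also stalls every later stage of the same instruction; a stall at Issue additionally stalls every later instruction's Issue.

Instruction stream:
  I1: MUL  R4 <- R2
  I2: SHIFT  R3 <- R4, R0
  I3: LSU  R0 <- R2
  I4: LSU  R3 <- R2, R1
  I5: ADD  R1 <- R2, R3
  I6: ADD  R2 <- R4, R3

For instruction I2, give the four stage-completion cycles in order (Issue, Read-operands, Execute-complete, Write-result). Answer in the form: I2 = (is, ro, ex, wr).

c1: issue I1 (MUL)
c2: I1 read-ops | issue I2 (SHIFT)
c3: issue I3 (LSU)
c4: I3 read-ops
c5: I3 finished on LSU
c8: I1 finished on MUL
c9: I1→R4
c10: I2 read-ops
c11: I2 finished on SHIFT | I3→R0
c12: I2→R3
c13: issue I4 (LSU)
c14: I4 read-ops | issue I5 (ADD)
c15: I4 finished on LSU
c16: I4→R3
c17: I5 read-ops
c19: I5 finished on ADD
c20: I5→R1
c21: issue I6 (ADD)
c22: I6 read-ops
c24: I6 finished on ADD
c25: I6→R2

I2 = (2, 10, 11, 12)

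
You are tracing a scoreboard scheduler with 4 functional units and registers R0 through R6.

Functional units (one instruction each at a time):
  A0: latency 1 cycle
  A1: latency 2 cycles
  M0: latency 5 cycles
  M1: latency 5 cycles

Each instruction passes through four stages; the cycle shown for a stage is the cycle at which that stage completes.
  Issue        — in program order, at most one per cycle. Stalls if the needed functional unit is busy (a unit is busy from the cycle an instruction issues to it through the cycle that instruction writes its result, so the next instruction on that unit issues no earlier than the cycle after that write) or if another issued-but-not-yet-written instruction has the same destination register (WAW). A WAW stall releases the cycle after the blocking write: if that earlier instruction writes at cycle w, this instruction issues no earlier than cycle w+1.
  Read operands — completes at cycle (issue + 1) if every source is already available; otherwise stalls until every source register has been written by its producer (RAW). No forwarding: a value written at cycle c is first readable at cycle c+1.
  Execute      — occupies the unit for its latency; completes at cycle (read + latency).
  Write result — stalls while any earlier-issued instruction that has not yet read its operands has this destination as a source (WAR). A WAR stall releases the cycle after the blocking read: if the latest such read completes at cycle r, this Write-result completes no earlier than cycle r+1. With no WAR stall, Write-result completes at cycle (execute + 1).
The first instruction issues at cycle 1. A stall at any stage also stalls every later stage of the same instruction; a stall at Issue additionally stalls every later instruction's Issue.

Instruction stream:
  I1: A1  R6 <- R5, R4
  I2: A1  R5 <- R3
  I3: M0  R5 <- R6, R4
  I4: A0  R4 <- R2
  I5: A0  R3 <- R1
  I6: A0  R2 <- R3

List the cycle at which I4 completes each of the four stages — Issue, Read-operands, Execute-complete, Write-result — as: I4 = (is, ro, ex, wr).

I4 = (12, 13, 14, 15)

1) issue 1, read 2, done 4, write 5
2) issue 6, read 7, done 9, write 10  <struct: A1 busy until I1 writes@5>
3) issue 11, read 12, done 17, write 18  <WAW R5: wait I2 write@10>
4) issue 12, read 13, done 14, write 15
5) issue 16, read 17, done 18, write 19  <struct: A0 busy until I4 writes@15>
6) issue 20, read 21, done 22, write 23  <struct: A0 busy until I5 writes@19>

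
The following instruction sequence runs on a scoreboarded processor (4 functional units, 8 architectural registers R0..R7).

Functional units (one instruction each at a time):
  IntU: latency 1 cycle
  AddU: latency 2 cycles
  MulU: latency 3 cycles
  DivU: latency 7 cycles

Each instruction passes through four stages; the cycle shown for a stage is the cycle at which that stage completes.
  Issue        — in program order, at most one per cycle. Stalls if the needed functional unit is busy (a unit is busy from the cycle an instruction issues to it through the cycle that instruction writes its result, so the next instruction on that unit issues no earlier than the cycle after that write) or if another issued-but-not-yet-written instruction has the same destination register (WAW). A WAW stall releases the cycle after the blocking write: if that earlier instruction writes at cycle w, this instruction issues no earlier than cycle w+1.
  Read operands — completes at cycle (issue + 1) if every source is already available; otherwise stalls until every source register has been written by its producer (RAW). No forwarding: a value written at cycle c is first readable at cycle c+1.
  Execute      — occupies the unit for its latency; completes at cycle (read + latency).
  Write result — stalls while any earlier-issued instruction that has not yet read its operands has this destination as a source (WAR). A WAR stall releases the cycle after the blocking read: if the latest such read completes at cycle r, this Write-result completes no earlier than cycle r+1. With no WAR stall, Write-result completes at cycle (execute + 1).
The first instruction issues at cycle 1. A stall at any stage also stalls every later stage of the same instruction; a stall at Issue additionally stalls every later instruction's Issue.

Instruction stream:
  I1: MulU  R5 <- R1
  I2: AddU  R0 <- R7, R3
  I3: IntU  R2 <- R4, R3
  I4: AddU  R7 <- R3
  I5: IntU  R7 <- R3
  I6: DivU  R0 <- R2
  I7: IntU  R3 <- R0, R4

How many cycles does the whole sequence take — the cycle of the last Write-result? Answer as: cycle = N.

cycle = 25

I1: IS=1 RO=2 EX=5 WR=6
I2: IS=2 RO=3 EX=5 WR=6
I3: IS=3 RO=4 EX=5 WR=6
I4: IS=7 RO=8 EX=10 WR=11  [struct: AddU busy until I2 writes@6]
I5: IS=12 RO=13 EX=14 WR=15  [WAW R7: wait I4 write@11]
I6: IS=13 RO=14 EX=21 WR=22
I7: IS=16 RO=23 EX=24 WR=25  [struct: IntU busy until I5 writes@15; RAW R0: wait I6 write@22]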